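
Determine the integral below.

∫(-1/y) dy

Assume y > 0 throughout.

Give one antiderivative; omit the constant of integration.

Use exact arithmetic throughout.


Answer: -log(y).


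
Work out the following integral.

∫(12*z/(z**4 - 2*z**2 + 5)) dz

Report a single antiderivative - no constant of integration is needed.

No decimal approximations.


Answer: 3*atan(z**2/2 - 1/2).


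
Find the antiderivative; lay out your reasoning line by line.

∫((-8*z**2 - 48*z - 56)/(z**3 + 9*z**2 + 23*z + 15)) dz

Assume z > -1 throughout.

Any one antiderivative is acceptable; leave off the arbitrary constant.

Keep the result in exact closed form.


Step 1. Decompose ∫((-8*z**2 - 48*z - 56)/(z**3 + 9*z**2 + 23*z + 15)) dz by partial fractions, (-8*z**2 - 48*z - 56)/(z**3 + 9*z**2 + 23*z + 15) = -2/(z + 5) - 4/(z + 3) - 2/(z + 1): now ∫(-2/(z + 1)) dz + ∫(-4/(z + 3)) dz + ∫(-2/(z + 5)) dz.
Step 2. Evaluate the standard form [assuming z > -1]: now -2*log(z + 1) + ∫(-4/(z + 3)) dz + ∫(-2/(z + 5)) dz.
Step 3. Evaluate the standard form [assuming z > -3]: now -2*log(z + 1) - 4*log(z + 3) + ∫(-2/(z + 5)) dz.
Step 4. Evaluate the standard form [assuming z > -5]: now -2*log(z + 1) - 4*log(z + 3) - 2*log(z + 5).
Answer: -2*log(z + 1) - 4*log(z + 3) - 2*log(z + 5).


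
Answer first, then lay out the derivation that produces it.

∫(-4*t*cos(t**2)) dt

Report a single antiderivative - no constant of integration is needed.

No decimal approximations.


The answer is -2*sin(t**2).
Step 1. Substitute u = t**2, turning ∫(-4*t*cos(t**2)) dt into ∫(-2*cos(u)) du: now ∫(-2*cos(u)) du.
Step 2. Evaluate the standard form: now -2*sin(u).
Step 3. Substitute back u = t**2: now -2*sin(t**2).
Answer: -2*sin(t**2).


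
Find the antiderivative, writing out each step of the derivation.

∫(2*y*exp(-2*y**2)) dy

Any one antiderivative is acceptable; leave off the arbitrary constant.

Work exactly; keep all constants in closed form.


Step 1. Substitute u = y**2, turning ∫(2*y*exp(-2*y**2)) dy into ∫(exp(-2*u)) du: now ∫(exp(-2*u)) du.
Step 2. Evaluate the standard form: now -exp(-2*u)/2.
Step 3. Substitute back u = y**2: now -exp(-2*y**2)/2.
Answer: -exp(-2*y**2)/2.


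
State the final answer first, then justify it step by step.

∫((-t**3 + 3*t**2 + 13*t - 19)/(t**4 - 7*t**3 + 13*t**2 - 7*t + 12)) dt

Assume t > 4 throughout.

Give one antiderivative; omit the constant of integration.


The answer is log(t - 4) - 2*log(t - 3) - 2*atan(t).
Step 1. Decompose ∫((-t**3 + 3*t**2 + 13*t - 19)/(t**4 - 7*t**3 + 13*t**2 - 7*t + 12)) dt by partial fractions, (-t**3 + 3*t**2 + 13*t - 19)/(t**4 - 7*t**3 + 13*t**2 - 7*t + 12) = -2/(t**2 + 1) - 2/(t - 3) + 1/(t - 4): now ∫(1/(t - 4)) dt + ∫(-2/(t - 3)) dt + ∫(-2/(t**2 + 1)) dt.
Step 2. Evaluate the standard form [assuming t > 4]: now log(t - 4) + ∫(-2/(t - 3)) dt + ∫(-2/(t**2 + 1)) dt.
Step 3. Evaluate the standard form [assuming t > 3]: now log(t - 4) - 2*log(t - 3) + ∫(-2/(t**2 + 1)) dt.
Step 4. Evaluate the standard form: now log(t - 4) - 2*log(t - 3) - 2*atan(t).
Answer: log(t - 4) - 2*log(t - 3) - 2*atan(t).


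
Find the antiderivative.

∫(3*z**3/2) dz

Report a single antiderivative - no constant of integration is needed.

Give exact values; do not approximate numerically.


Answer: 3*z**4/8.


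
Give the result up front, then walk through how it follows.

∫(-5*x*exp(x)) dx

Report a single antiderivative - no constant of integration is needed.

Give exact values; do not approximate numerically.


The answer is -5*x*exp(x) + 5*exp(x).
Step 1. Integrate ∫(-5*x*exp(x)) dx by parts with u = x, dv = (-5*exp(x)) dx, so v = -5*exp(x): now -5*x*exp(x) + ∫(5*exp(x)) dx.
Step 2. Evaluate the standard form: now -5*x*exp(x) + 5*exp(x).
Answer: -5*x*exp(x) + 5*exp(x).


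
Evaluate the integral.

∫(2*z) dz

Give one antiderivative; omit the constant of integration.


Answer: z**2.


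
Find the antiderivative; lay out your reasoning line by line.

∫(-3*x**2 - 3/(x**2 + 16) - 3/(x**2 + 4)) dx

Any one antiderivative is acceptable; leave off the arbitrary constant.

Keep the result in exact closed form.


Step 1. Rewrite: now ∫(-3*x**2) dx + ∫(-3/(x**2 + 4)) dx + ∫(-3/(x**2 + 16)) dx.
Step 2. Evaluate the standard form: now -x**3 + ∫(-3/(x**2 + 4)) dx + ∫(-3/(x**2 + 16)) dx.
Step 3. Evaluate the standard form: now -x**3 - 3*atan(x/2)/2 + ∫(-3/(x**2 + 16)) dx.
Step 4. Evaluate the standard form: now -x**3 - 3*atan(x/4)/4 - 3*atan(x/2)/2.
Answer: -x**3 - 3*atan(x/4)/4 - 3*atan(x/2)/2.


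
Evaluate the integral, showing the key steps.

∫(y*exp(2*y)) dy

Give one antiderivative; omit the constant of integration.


Step 1. Integrate ∫(y*exp(2*y)) dy by parts with u = y, dv = (exp(2*y)) dy, so v = exp(2*y)/2: now y*exp(2*y)/2 + ∫(-exp(2*y)/2) dy.
Step 2. Evaluate the standard form: now y*exp(2*y)/2 - exp(2*y)/4.
Answer: y*exp(2*y)/2 - exp(2*y)/4.


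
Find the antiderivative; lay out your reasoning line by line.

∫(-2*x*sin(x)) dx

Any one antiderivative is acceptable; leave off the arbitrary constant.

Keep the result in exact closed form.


Step 1. Integrate ∫(-2*x*sin(x)) dx by parts with u = x, dv = (-2*sin(x)) dx, so v = 2*cos(x): now 2*x*cos(x) + ∫(-2*cos(x)) dx.
Step 2. Evaluate the standard form: now 2*x*cos(x) - 2*sin(x).
Answer: 2*x*cos(x) - 2*sin(x).


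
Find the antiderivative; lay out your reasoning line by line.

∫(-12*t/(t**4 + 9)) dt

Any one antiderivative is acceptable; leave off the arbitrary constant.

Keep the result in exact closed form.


Step 1. Substitute u = t**2, turning ∫(-12*t/(t**4 + 9)) dt into ∫(-6/(u**2 + 9)) du: now ∫(-6/(u**2 + 9)) du.
Step 2. Evaluate the standard form: now -2*atan(u/3).
Step 3. Substitute back u = t**2: now -2*atan(t**2/3).
Answer: -2*atan(t**2/3).


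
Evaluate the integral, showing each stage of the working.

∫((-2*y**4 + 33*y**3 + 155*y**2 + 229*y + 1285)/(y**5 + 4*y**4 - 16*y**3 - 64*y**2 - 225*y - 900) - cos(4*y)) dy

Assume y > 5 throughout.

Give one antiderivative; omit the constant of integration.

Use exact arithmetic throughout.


Step 1. Rewrite: now ∫((-2*y**4 + 33*y**3 + 155*y**2 + 229*y + 1285)/(y**5 + 4*y**4 - 16*y**3 - 64*y**2 - 225*y - 900)) dy + ∫(-cos(4*y)) dy.
Step 2. Evaluate the standard form: now -sin(4*y)/4 + ∫((-2*y**4 + 33*y**3 + 155*y**2 + 229*y + 1285)/(y**5 + 4*y**4 - 16*y**3 - 64*y**2 - 225*y - 900)) dy.
Step 3. Decompose ∫((-2*y**4 + 33*y**3 + 155*y**2 + 229*y + 1285)/(y**5 + 4*y**4 - 16*y**3 - 64*y**2 - 225*y - 900)) dy by partial fractions, (-2*y**4 + 33*y**3 + 155*y**2 + 229*y + 1285)/(y**5 + 4*y**4 - 16*y**3 - 64*y**2 - 225*y - 900) = 2/(y**2 + 9) - 4/(y + 5) - 1/(y + 4) + 3/(y - 5): now -sin(4*y)/4 + ∫(3/(y - 5)) dy + ∫(-1/(y + 4)) dy + ∫(-4/(y + 5)) dy + ∫(2/(y**2 + 9)) dy.
Step 4. Evaluate the standard form [assuming y > -5]: now -4*log(y + 5) - sin(4*y)/4 + ∫(3/(y - 5)) dy + ∫(-1/(y + 4)) dy + ∫(2/(y**2 + 9)) dy.
Step 5. Evaluate the standard form [assuming y > -4]: now -log(y + 4) - 4*log(y + 5) - sin(4*y)/4 + ∫(3/(y - 5)) dy + ∫(2/(y**2 + 9)) dy.
Step 6. Evaluate the standard form [assuming y > 5]: now 3*log(y - 5) - log(y + 4) - 4*log(y + 5) - sin(4*y)/4 + ∫(2/(y**2 + 9)) dy.
Step 7. Evaluate the standard form: now 3*log(y - 5) - log(y + 4) - 4*log(y + 5) - sin(4*y)/4 + 2*atan(y/3)/3.
Answer: 3*log(y - 5) - log(y + 4) - 4*log(y + 5) - sin(4*y)/4 + 2*atan(y/3)/3.


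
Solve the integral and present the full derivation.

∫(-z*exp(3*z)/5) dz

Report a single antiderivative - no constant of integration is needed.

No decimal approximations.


Step 1. Integrate ∫(-z*exp(3*z)/5) dz by parts with u = z, dv = (-exp(3*z)/5) dz, so v = -exp(3*z)/15: now -z*exp(3*z)/15 + ∫(exp(3*z)/15) dz.
Step 2. Evaluate the standard form: now -z*exp(3*z)/15 + exp(3*z)/45.
Answer: -z*exp(3*z)/15 + exp(3*z)/45.


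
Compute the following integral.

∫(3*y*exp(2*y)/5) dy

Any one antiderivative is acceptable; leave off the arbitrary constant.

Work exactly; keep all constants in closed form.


Answer: 3*y*exp(2*y)/10 - 3*exp(2*y)/20.


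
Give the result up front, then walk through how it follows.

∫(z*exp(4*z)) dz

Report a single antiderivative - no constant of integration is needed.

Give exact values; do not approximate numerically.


The answer is z*exp(4*z)/4 - exp(4*z)/16.
Step 1. Integrate ∫(z*exp(4*z)) dz by parts with u = z, dv = (exp(4*z)) dz, so v = exp(4*z)/4: now z*exp(4*z)/4 + ∫(-exp(4*z)/4) dz.
Step 2. Evaluate the standard form: now z*exp(4*z)/4 - exp(4*z)/16.
Answer: z*exp(4*z)/4 - exp(4*z)/16.


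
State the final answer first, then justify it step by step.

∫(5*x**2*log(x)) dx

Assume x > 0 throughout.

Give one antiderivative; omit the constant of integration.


The answer is 5*x**3*log(x)/3 - 5*x**3/9.
Step 1. Integrate ∫(5*x**2*log(x)) dx by parts with u = log(x), dv = (5*x**2) dx, so v = 5*x**3/3 [assuming x > 0]: now 5*x**3*log(x)/3 + ∫(-5*x**2/3) dx.
Step 2. Evaluate the standard form: now 5*x**3*log(x)/3 - 5*x**3/9.
Answer: 5*x**3*log(x)/3 - 5*x**3/9.


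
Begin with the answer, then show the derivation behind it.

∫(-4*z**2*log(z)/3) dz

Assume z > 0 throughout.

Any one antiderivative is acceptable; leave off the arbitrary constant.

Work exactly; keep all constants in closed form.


The answer is -4*z**3*log(z)/9 + 4*z**3/27.
Step 1. Integrate ∫(-4*z**2*log(z)/3) dz by parts with u = log(z), dv = (-4*z**2/3) dz, so v = -4*z**3/9 [assuming z > 0]: now -4*z**3*log(z)/9 + ∫(4*z**2/9) dz.
Step 2. Evaluate the standard form: now -4*z**3*log(z)/9 + 4*z**3/27.
Answer: -4*z**3*log(z)/9 + 4*z**3/27.


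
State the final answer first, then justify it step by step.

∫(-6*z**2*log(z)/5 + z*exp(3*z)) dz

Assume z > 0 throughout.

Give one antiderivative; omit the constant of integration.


The answer is -2*z**3*log(z)/5 + 2*z**3/15 + z*exp(3*z)/3 - exp(3*z)/9.
Step 1. Rewrite: now ∫(z*exp(3*z)) dz + ∫(-6*z**2*log(z)/5) dz.
Step 2. Integrate ∫(-6*z**2*log(z)/5) dz by parts with u = log(z), dv = (-6*z**2/5) dz, so v = -2*z**3/5 [assuming z > 0]: now -2*z**3*log(z)/5 + ∫(2*z**2/5) dz + ∫(z*exp(3*z)) dz.
Step 3. Evaluate the standard form: now -2*z**3*log(z)/5 + 2*z**3/15 + ∫(z*exp(3*z)) dz.
Step 4. Integrate ∫(z*exp(3*z)) dz by parts with u = z, dv = (exp(3*z)) dz, so v = exp(3*z)/3: now -2*z**3*log(z)/5 + 2*z**3/15 + z*exp(3*z)/3 + ∫(-exp(3*z)/3) dz.
Step 5. Evaluate the standard form: now -2*z**3*log(z)/5 + 2*z**3/15 + z*exp(3*z)/3 - exp(3*z)/9.
Answer: -2*z**3*log(z)/5 + 2*z**3/15 + z*exp(3*z)/3 - exp(3*z)/9.


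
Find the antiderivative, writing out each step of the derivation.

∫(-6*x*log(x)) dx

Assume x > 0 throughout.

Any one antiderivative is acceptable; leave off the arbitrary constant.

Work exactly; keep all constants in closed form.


Step 1. Integrate ∫(-6*x*log(x)) dx by parts with u = log(x), dv = (-6*x) dx, so v = -3*x**2 [assuming x > 0]: now -3*x**2*log(x) + ∫(3*x) dx.
Step 2. Evaluate the standard form: now -3*x**2*log(x) + 3*x**2/2.
Answer: -3*x**2*log(x) + 3*x**2/2.


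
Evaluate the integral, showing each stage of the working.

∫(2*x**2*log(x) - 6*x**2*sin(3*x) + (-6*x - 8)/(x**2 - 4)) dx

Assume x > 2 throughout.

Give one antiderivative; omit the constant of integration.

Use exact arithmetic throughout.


Step 1. Rewrite: now ∫(2*x**2*log(x)) dx + ∫(-6*x**2*sin(3*x)) dx + ∫((-6*x - 8)/(x**2 - 4)) dx.
Step 2. Integrate ∫(2*x**2*log(x)) dx by parts with u = log(x), dv = (2*x**2) dx, so v = 2*x**3/3 [assuming x > 0]: now 2*x**3*log(x)/3 + ∫(-2*x**2/3) dx + ∫(-6*x**2*sin(3*x)) dx + ∫((-6*x - 8)/(x**2 - 4)) dx.
Step 3. Evaluate the standard form: now 2*x**3*log(x)/3 - 2*x**3/9 + ∫(-6*x**2*sin(3*x)) dx + ∫((-6*x - 8)/(x**2 - 4)) dx.
Step 4. Integrate ∫(-6*x**2*sin(3*x)) dx by parts with u = x**2, dv = (-6*sin(3*x)) dx, so v = 2*cos(3*x): now 2*x**3*log(x)/3 - 2*x**3/9 + 2*x**2*cos(3*x) + ∫(-4*x*cos(3*x)) dx + ∫((-6*x - 8)/(x**2 - 4)) dx.
Step 5. Integrate ∫(-4*x*cos(3*x)) dx by parts with u = x, dv = (-4*cos(3*x)) dx, so v = -4*sin(3*x)/3: now 2*x**3*log(x)/3 - 2*x**3/9 + 2*x**2*cos(3*x) - 4*x*sin(3*x)/3 + ∫((-6*x - 8)/(x**2 - 4)) dx + ∫(4*sin(3*x)/3) dx.
Step 6. Evaluate the standard form: now 2*x**3*log(x)/3 - 2*x**3/9 + 2*x**2*cos(3*x) - 4*x*sin(3*x)/3 - 4*cos(3*x)/9 + ∫((-6*x - 8)/(x**2 - 4)) dx.
Step 7. Decompose ∫((-6*x - 8)/(x**2 - 4)) dx by partial fractions, (-6*x - 8)/(x**2 - 4) = -1/(x + 2) - 5/(x - 2): now 2*x**3*log(x)/3 - 2*x**3/9 + 2*x**2*cos(3*x) - 4*x*sin(3*x)/3 - 4*cos(3*x)/9 + ∫(-5/(x - 2)) dx + ∫(-1/(x + 2)) dx.
Step 8. Evaluate the standard form [assuming x > -2]: now 2*x**3*log(x)/3 - 2*x**3/9 + 2*x**2*cos(3*x) - 4*x*sin(3*x)/3 - log(x + 2) - 4*cos(3*x)/9 + ∫(-5/(x - 2)) dx.
Step 9. Evaluate the standard form [assuming x > 2]: now 2*x**3*log(x)/3 - 2*x**3/9 + 2*x**2*cos(3*x) - 4*x*sin(3*x)/3 - 5*log(x - 2) - log(x + 2) - 4*cos(3*x)/9.
Answer: 2*x**3*log(x)/3 - 2*x**3/9 + 2*x**2*cos(3*x) - 4*x*sin(3*x)/3 - 5*log(x - 2) - log(x + 2) - 4*cos(3*x)/9.


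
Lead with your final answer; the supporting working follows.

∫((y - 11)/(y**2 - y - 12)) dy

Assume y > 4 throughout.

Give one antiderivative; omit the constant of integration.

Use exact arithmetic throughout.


The answer is -log(y - 4) + 2*log(y + 3).
Step 1. Decompose ∫((y - 11)/(y**2 - y - 12)) dy by partial fractions, (y - 11)/(y**2 - y - 12) = 2/(y + 3) - 1/(y - 4): now ∫(-1/(y - 4)) dy + ∫(2/(y + 3)) dy.
Step 2. Evaluate the standard form [assuming y > 4]: now -log(y - 4) + ∫(2/(y + 3)) dy.
Step 3. Evaluate the standard form [assuming y > -3]: now -log(y - 4) + 2*log(y + 3).
Answer: -log(y - 4) + 2*log(y + 3).


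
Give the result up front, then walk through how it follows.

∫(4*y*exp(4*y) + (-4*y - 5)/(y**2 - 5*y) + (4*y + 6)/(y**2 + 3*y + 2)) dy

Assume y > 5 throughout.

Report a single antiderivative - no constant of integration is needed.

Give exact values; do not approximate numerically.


The answer is y*exp(4*y) - exp(4*y)/4 + log(y) - 5*log(y - 5) + 2*log(y + 1) + 2*log(y + 2).
Step 1. Rewrite: now ∫(4*y*exp(4*y)) dy + ∫((-4*y - 5)/(y**2 - 5*y)) dy + ∫((4*y + 6)/(y**2 + 3*y + 2)) dy.
Step 2. Decompose ∫((-4*y - 5)/(y**2 - 5*y)) dy by partial fractions, (-4*y - 5)/(y**2 - 5*y) = -5/(y - 5) + 1/y: now ∫(1/y) dy + ∫(4*y*exp(4*y)) dy + ∫((4*y + 6)/(y**2 + 3*y + 2)) dy + ∫(-5/(y - 5)) dy.
Step 3. Evaluate the standard form [assuming y > 5]: now -5*log(y - 5) + ∫(1/y) dy + ∫(4*y*exp(4*y)) dy + ∫((4*y + 6)/(y**2 + 3*y + 2)) dy.
Step 4. Evaluate the standard form [assuming y > 0]: now log(y) - 5*log(y - 5) + ∫(4*y*exp(4*y)) dy + ∫((4*y + 6)/(y**2 + 3*y + 2)) dy.
Step 5. Integrate ∫(4*y*exp(4*y)) dy by parts with u = y, dv = (4*exp(4*y)) dy, so v = exp(4*y): now y*exp(4*y) + log(y) - 5*log(y - 5) + ∫((4*y + 6)/(y**2 + 3*y + 2)) dy + ∫(-exp(4*y)) dy.
Step 6. Evaluate the standard form: now y*exp(4*y) - exp(4*y)/4 + log(y) - 5*log(y - 5) + ∫((4*y + 6)/(y**2 + 3*y + 2)) dy.
Step 7. Decompose ∫((4*y + 6)/(y**2 + 3*y + 2)) dy by partial fractions, (4*y + 6)/(y**2 + 3*y + 2) = 2/(y + 2) + 2/(y + 1): now y*exp(4*y) - exp(4*y)/4 + log(y) - 5*log(y - 5) + ∫(2/(y + 1)) dy + ∫(2/(y + 2)) dy.
Step 8. Evaluate the standard form [assuming y > -1]: now y*exp(4*y) - exp(4*y)/4 + log(y) - 5*log(y - 5) + 2*log(y + 1) + ∫(2/(y + 2)) dy.
Step 9. Evaluate the standard form [assuming y > -2]: now y*exp(4*y) - exp(4*y)/4 + log(y) - 5*log(y - 5) + 2*log(y + 1) + 2*log(y + 2).
Answer: y*exp(4*y) - exp(4*y)/4 + log(y) - 5*log(y - 5) + 2*log(y + 1) + 2*log(y + 2).


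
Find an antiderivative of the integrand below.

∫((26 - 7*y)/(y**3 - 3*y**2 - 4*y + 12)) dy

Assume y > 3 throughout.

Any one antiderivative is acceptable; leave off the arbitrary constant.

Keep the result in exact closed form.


Answer: log(y - 3) - 3*log(y - 2) + 2*log(y + 2).


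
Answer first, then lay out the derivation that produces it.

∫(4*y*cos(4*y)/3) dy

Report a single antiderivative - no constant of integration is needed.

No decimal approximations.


The answer is y*sin(4*y)/3 + cos(4*y)/12.
Step 1. Integrate ∫(4*y*cos(4*y)/3) dy by parts with u = y, dv = (4*cos(4*y)/3) dy, so v = sin(4*y)/3: now y*sin(4*y)/3 + ∫(-sin(4*y)/3) dy.
Step 2. Evaluate the standard form: now y*sin(4*y)/3 + cos(4*y)/12.
Answer: y*sin(4*y)/3 + cos(4*y)/12.


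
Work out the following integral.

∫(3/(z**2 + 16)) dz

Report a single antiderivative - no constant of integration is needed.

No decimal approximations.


Answer: 3*atan(z/4)/4.


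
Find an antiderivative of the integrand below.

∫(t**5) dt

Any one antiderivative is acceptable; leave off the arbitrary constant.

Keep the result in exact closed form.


Answer: t**6/6.


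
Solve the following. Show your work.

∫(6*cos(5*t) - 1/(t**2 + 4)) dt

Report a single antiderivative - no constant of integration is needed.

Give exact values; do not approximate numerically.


Step 1. Rewrite: now ∫(-1/(t**2 + 4)) dt + ∫(6*cos(5*t)) dt.
Step 2. Evaluate the standard form: now -atan(t/2)/2 + ∫(6*cos(5*t)) dt.
Step 3. Evaluate the standard form: now 6*sin(5*t)/5 - atan(t/2)/2.
Answer: 6*sin(5*t)/5 - atan(t/2)/2.


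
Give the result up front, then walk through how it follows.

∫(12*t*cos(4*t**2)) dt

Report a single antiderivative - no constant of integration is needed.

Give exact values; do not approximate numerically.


The answer is 3*sin(4*t**2)/2.
Step 1. Substitute u = t**2, turning ∫(12*t*cos(4*t**2)) dt into ∫(6*cos(4*u)) du: now ∫(6*cos(4*u)) du.
Step 2. Evaluate the standard form: now 3*sin(4*u)/2.
Step 3. Substitute back u = t**2: now 3*sin(4*t**2)/2.
Answer: 3*sin(4*t**2)/2.


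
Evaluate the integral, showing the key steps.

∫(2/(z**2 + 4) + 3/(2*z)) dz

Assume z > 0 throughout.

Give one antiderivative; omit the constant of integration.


Step 1. Rewrite: now ∫(3/(2*z)) dz + ∫(2/(z**2 + 4)) dz.
Step 2. Evaluate the standard form: now atan(z/2) + ∫(3/(2*z)) dz.
Step 3. Evaluate the standard form [assuming z > 0]: now 3*log(z)/2 + atan(z/2).
Answer: 3*log(z)/2 + atan(z/2).


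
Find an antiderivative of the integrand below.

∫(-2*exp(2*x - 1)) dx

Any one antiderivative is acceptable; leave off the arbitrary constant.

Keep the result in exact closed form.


Answer: -exp(2*x - 1).


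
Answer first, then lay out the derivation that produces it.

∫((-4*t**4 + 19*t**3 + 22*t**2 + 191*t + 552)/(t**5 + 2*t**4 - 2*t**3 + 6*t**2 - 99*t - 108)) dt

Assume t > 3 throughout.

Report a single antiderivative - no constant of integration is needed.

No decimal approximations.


The answer is 3*log(t - 3) - 3*log(t + 1) - 4*log(t + 4) - atan(t/3)/3.
Step 1. Decompose ∫((-4*t**4 + 19*t**3 + 22*t**2 + 191*t + 552)/(t**5 + 2*t**4 - 2*t**3 + 6*t**2 - 99*t - 108)) dt by partial fractions, (-4*t**4 + 19*t**3 + 22*t**2 + 191*t + 552)/(t**5 + 2*t**4 - 2*t**3 + 6*t**2 - 99*t - 108) = -1/(t**2 + 9) - 4/(t + 4) - 3/(t + 1) + 3/(t - 3): now ∫(3/(t - 3)) dt + ∫(-3/(t + 1)) dt + ∫(-4/(t + 4)) dt + ∫(-1/(t**2 + 9)) dt.
Step 2. Evaluate the standard form [assuming t > -4]: now -4*log(t + 4) + ∫(3/(t - 3)) dt + ∫(-3/(t + 1)) dt + ∫(-1/(t**2 + 9)) dt.
Step 3. Evaluate the standard form [assuming t > 3]: now 3*log(t - 3) - 4*log(t + 4) + ∫(-3/(t + 1)) dt + ∫(-1/(t**2 + 9)) dt.
Step 4. Evaluate the standard form [assuming t > -1]: now 3*log(t - 3) - 3*log(t + 1) - 4*log(t + 4) + ∫(-1/(t**2 + 9)) dt.
Step 5. Evaluate the standard form: now 3*log(t - 3) - 3*log(t + 1) - 4*log(t + 4) - atan(t/3)/3.
Answer: 3*log(t - 3) - 3*log(t + 1) - 4*log(t + 4) - atan(t/3)/3.


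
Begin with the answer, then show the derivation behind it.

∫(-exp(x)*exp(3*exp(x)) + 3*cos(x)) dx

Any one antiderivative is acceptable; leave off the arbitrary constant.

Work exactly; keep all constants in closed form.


The answer is -exp(3*exp(x))/3 + 3*sin(x).
Step 1. Rewrite: now ∫(-exp(x)*exp(3*exp(x))) dx + ∫(3*cos(x)) dx.
Step 2. Substitute u = exp(x), turning ∫(-exp(x)*exp(3*exp(x))) dx into ∫(-exp(3*u)) du: now ∫(-exp(3*u)) du + ∫(3*cos(x)) dx.
Step 3. Evaluate the standard form: now -exp(3*u)/3 + ∫(3*cos(x)) dx.
Step 4. Substitute back u = exp(x): now -exp(3*exp(x))/3 + ∫(3*cos(x)) dx.
Step 5. Evaluate the standard form: now -exp(3*exp(x))/3 + 3*sin(x).
Answer: -exp(3*exp(x))/3 + 3*sin(x).


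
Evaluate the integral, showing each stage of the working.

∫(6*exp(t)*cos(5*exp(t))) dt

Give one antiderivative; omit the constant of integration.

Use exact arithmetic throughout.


Step 1. Substitute u = exp(t), turning ∫(6*exp(t)*cos(5*exp(t))) dt into ∫(6*cos(5*u)) du: now ∫(6*cos(5*u)) du.
Step 2. Evaluate the standard form: now 6*sin(5*u)/5.
Step 3. Substitute back u = exp(t): now 6*sin(5*exp(t))/5.
Answer: 6*sin(5*exp(t))/5.


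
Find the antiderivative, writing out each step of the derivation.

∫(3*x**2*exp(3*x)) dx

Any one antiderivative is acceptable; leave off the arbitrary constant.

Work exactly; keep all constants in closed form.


Step 1. Integrate ∫(3*x**2*exp(3*x)) dx by parts with u = x**2, dv = (3*exp(3*x)) dx, so v = exp(3*x): now x**2*exp(3*x) + ∫(-2*x*exp(3*x)) dx.
Step 2. Integrate ∫(-2*x*exp(3*x)) dx by parts with u = x, dv = (-2*exp(3*x)) dx, so v = -2*exp(3*x)/3: now x**2*exp(3*x) - 2*x*exp(3*x)/3 + ∫(2*exp(3*x)/3) dx.
Step 3. Evaluate the standard form: now x**2*exp(3*x) - 2*x*exp(3*x)/3 + 2*exp(3*x)/9.
Answer: x**2*exp(3*x) - 2*x*exp(3*x)/3 + 2*exp(3*x)/9.


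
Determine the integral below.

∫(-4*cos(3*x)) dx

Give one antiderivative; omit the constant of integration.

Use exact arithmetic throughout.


Answer: -4*sin(3*x)/3.


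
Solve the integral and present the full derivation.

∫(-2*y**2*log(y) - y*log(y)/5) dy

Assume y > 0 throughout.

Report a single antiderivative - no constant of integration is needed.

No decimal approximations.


Step 1. Rewrite: now ∫(-y*log(y)/5) dy + ∫(-2*y**2*log(y)) dy.
Step 2. Integrate ∫(-2*y**2*log(y)) dy by parts with u = log(y), dv = (-2*y**2) dy, so v = -2*y**3/3 [assuming y > 0]: now -2*y**3*log(y)/3 + ∫(2*y**2/3) dy + ∫(-y*log(y)/5) dy.
Step 3. Evaluate the standard form: now -2*y**3*log(y)/3 + 2*y**3/9 + ∫(-y*log(y)/5) dy.
Step 4. Integrate ∫(-y*log(y)/5) dy by parts with u = log(y), dv = (-y/5) dy, so v = -y**2/10 [assuming y > 0]: now -2*y**3*log(y)/3 + 2*y**3/9 - y**2*log(y)/10 + ∫(y/10) dy.
Step 5. Evaluate the standard form: now -2*y**3*log(y)/3 + 2*y**3/9 - y**2*log(y)/10 + y**2/20.
Answer: -2*y**3*log(y)/3 + 2*y**3/9 - y**2*log(y)/10 + y**2/20.


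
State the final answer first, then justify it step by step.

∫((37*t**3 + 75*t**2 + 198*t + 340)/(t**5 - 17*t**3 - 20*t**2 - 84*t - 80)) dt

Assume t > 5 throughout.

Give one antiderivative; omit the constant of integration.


The answer is 5*log(t - 5) - 2*log(t + 1) - 3*log(t + 4) - atan(t/2).
Step 1. Decompose ∫((37*t**3 + 75*t**2 + 198*t + 340)/(t**5 - 17*t**3 - 20*t**2 - 84*t - 80)) dt by partial fractions, (37*t**3 + 75*t**2 + 198*t + 340)/(t**5 - 17*t**3 - 20*t**2 - 84*t - 80) = -2/(t**2 + 4) - 3/(t + 4) - 2/(t + 1) + 5/(t - 5): now ∫(5/(t - 5)) dt + ∫(-2/(t + 1)) dt + ∫(-3/(t + 4)) dt + ∫(-2/(t**2 + 4)) dt.
Step 2. Evaluate the standard form [assuming t > 5]: now 5*log(t - 5) + ∫(-2/(t + 1)) dt + ∫(-3/(t + 4)) dt + ∫(-2/(t**2 + 4)) dt.
Step 3. Evaluate the standard form [assuming t > -4]: now 5*log(t - 5) - 3*log(t + 4) + ∫(-2/(t + 1)) dt + ∫(-2/(t**2 + 4)) dt.
Step 4. Evaluate the standard form [assuming t > -1]: now 5*log(t - 5) - 2*log(t + 1) - 3*log(t + 4) + ∫(-2/(t**2 + 4)) dt.
Step 5. Evaluate the standard form: now 5*log(t - 5) - 2*log(t + 1) - 3*log(t + 4) - atan(t/2).
Answer: 5*log(t - 5) - 2*log(t + 1) - 3*log(t + 4) - atan(t/2).


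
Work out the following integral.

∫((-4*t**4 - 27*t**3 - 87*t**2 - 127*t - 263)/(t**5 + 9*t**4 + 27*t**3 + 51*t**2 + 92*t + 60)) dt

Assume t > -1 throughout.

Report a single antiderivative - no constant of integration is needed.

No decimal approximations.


Answer: -5*log(t + 1) + 5*log(t + 3) - 4*log(t + 5) - atan(t/2)/2.


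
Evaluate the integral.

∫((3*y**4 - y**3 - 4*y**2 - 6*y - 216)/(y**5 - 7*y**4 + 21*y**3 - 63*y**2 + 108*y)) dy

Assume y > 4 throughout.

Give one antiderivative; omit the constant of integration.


Answer: -2*log(y) + 4*log(y - 4) + log(y - 3) + atan(y/3)/3.


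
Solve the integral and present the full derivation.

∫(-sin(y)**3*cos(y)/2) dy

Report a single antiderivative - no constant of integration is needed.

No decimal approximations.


Step 1. Substitute u = sin(y), turning ∫(-sin(y)**3*cos(y)/2) dy into ∫(-u**3/2) du: now ∫(-u**3/2) du.
Step 2. Evaluate the standard form: now -u**4/8.
Step 3. Substitute back u = sin(y): now -sin(y)**4/8.
Answer: -sin(y)**4/8.


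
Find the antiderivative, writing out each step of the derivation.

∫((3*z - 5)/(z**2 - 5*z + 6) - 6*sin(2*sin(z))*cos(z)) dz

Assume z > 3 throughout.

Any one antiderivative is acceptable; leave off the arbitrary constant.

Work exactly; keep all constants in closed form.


Step 1. Rewrite: now ∫((3*z - 5)/(z**2 - 5*z + 6)) dz + ∫(-6*sin(2*sin(z))*cos(z)) dz.
Step 2. Decompose ∫((3*z - 5)/(z**2 - 5*z + 6)) dz by partial fractions, (3*z - 5)/(z**2 - 5*z + 6) = -1/(z - 2) + 4/(z - 3): now ∫(-6*sin(2*sin(z))*cos(z)) dz + ∫(4/(z - 3)) dz + ∫(-1/(z - 2)) dz.
Step 3. Evaluate the standard form [assuming z > 2]: now -log(z - 2) + ∫(-6*sin(2*sin(z))*cos(z)) dz + ∫(4/(z - 3)) dz.
Step 4. Evaluate the standard form [assuming z > 3]: now 4*log(z - 3) - log(z - 2) + ∫(-6*sin(2*sin(z))*cos(z)) dz.
Step 5. Substitute u = sin(z), turning ∫(-6*sin(2*sin(z))*cos(z)) dz into ∫(-6*sin(2*u)) du: now 4*log(z - 3) - log(z - 2) + ∫(-6*sin(2*u)) du.
Step 6. Evaluate the standard form: now 4*log(z - 3) - log(z - 2) + 3*cos(2*u).
Step 7. Substitute back u = sin(z): now 4*log(z - 3) - log(z - 2) + 3*cos(2*sin(z)).
Answer: 4*log(z - 3) - log(z - 2) + 3*cos(2*sin(z)).


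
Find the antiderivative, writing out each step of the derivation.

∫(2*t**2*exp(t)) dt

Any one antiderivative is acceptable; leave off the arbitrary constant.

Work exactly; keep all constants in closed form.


Step 1. Integrate ∫(2*t**2*exp(t)) dt by parts with u = t**2, dv = (2*exp(t)) dt, so v = 2*exp(t): now 2*t**2*exp(t) + ∫(-4*t*exp(t)) dt.
Step 2. Integrate ∫(-4*t*exp(t)) dt by parts with u = t, dv = (-4*exp(t)) dt, so v = -4*exp(t): now 2*t**2*exp(t) - 4*t*exp(t) + ∫(4*exp(t)) dt.
Step 3. Evaluate the standard form: now 2*t**2*exp(t) - 4*t*exp(t) + 4*exp(t).
Answer: 2*t**2*exp(t) - 4*t*exp(t) + 4*exp(t).


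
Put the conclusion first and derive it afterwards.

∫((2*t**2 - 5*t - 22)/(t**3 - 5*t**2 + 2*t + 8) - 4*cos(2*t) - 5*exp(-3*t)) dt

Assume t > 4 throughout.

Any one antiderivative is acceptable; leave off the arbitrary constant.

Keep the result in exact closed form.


The answer is -log(t - 4) + 4*log(t - 2) - log(t + 1) - 2*sin(2*t) + 5*exp(-3*t)/3.
Step 1. Rewrite: now ∫((2*t**2 - 5*t - 22)/(t**3 - 5*t**2 + 2*t + 8)) dt + ∫(-5*exp(-3*t)) dt + ∫(-4*cos(2*t)) dt.
Step 2. Evaluate the standard form: now -2*sin(2*t) + ∫((2*t**2 - 5*t - 22)/(t**3 - 5*t**2 + 2*t + 8)) dt + ∫(-5*exp(-3*t)) dt.
Step 3. Decompose ∫((2*t**2 - 5*t - 22)/(t**3 - 5*t**2 + 2*t + 8)) dt by partial fractions, (2*t**2 - 5*t - 22)/(t**3 - 5*t**2 + 2*t + 8) = -1/(t + 1) + 4/(t - 2) - 1/(t - 4): now -2*sin(2*t) + ∫(-1/(t - 4)) dt + ∫(4/(t - 2)) dt + ∫(-1/(t + 1)) dt + ∫(-5*exp(-3*t)) dt.
Step 4. Evaluate the standard form [assuming t > 4]: now -log(t - 4) - 2*sin(2*t) + ∫(4/(t - 2)) dt + ∫(-1/(t + 1)) dt + ∫(-5*exp(-3*t)) dt.
Step 5. Evaluate the standard form [assuming t > -1]: now -log(t - 4) - log(t + 1) - 2*sin(2*t) + ∫(4/(t - 2)) dt + ∫(-5*exp(-3*t)) dt.
Step 6. Evaluate the standard form [assuming t > 2]: now -log(t - 4) + 4*log(t - 2) - log(t + 1) - 2*sin(2*t) + ∫(-5*exp(-3*t)) dt.
Step 7. Evaluate the standard form: now -log(t - 4) + 4*log(t - 2) - log(t + 1) - 2*sin(2*t) + 5*exp(-3*t)/3.
Answer: -log(t - 4) + 4*log(t - 2) - log(t + 1) - 2*sin(2*t) + 5*exp(-3*t)/3.


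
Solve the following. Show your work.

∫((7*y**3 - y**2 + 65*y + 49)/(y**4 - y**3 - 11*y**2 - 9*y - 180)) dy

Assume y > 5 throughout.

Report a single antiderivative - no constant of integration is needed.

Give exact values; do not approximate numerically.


Step 1. Decompose ∫((7*y**3 - y**2 + 65*y + 49)/(y**4 - y**3 - 11*y**2 - 9*y - 180)) dy by partial fractions, (7*y**3 - y**2 + 65*y + 49)/(y**4 - y**3 - 11*y**2 - 9*y - 180) = -2/(y**2 + 9) + 3/(y + 4) + 4/(y - 5): now ∫(4/(y - 5)) dy + ∫(3/(y + 4)) dy + ∫(-2/(y**2 + 9)) dy.
Step 2. Evaluate the standard form [assuming y > 5]: now 4*log(y - 5) + ∫(3/(y + 4)) dy + ∫(-2/(y**2 + 9)) dy.
Step 3. Evaluate the standard form [assuming y > -4]: now 4*log(y - 5) + 3*log(y + 4) + ∫(-2/(y**2 + 9)) dy.
Step 4. Evaluate the standard form: now 4*log(y - 5) + 3*log(y + 4) - 2*atan(y/3)/3.
Answer: 4*log(y - 5) + 3*log(y + 4) - 2*atan(y/3)/3.


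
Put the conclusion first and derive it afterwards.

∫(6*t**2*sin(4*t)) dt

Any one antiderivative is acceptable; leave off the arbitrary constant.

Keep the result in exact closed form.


The answer is -3*t**2*cos(4*t)/2 + 3*t*sin(4*t)/4 + 3*cos(4*t)/16.
Step 1. Integrate ∫(6*t**2*sin(4*t)) dt by parts with u = t**2, dv = (6*sin(4*t)) dt, so v = -3*cos(4*t)/2: now -3*t**2*cos(4*t)/2 + ∫(3*t*cos(4*t)) dt.
Step 2. Integrate ∫(3*t*cos(4*t)) dt by parts with u = t, dv = (3*cos(4*t)) dt, so v = 3*sin(4*t)/4: now -3*t**2*cos(4*t)/2 + 3*t*sin(4*t)/4 + ∫(-3*sin(4*t)/4) dt.
Step 3. Evaluate the standard form: now -3*t**2*cos(4*t)/2 + 3*t*sin(4*t)/4 + 3*cos(4*t)/16.
Answer: -3*t**2*cos(4*t)/2 + 3*t*sin(4*t)/4 + 3*cos(4*t)/16.


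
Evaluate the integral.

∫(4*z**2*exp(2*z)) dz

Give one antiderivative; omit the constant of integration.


Answer: 2*z**2*exp(2*z) - 2*z*exp(2*z) + exp(2*z).


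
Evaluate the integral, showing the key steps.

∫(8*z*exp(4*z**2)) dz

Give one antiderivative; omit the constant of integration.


Step 1. Substitute u = z**2, turning ∫(8*z*exp(4*z**2)) dz into ∫(4*exp(4*u)) du: now ∫(4*exp(4*u)) du.
Step 2. Evaluate the standard form: now exp(4*u).
Step 3. Substitute back u = z**2: now exp(4*z**2).
Answer: exp(4*z**2).


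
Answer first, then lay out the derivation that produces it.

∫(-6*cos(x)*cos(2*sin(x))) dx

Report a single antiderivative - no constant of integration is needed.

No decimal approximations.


The answer is -3*sin(2*sin(x)).
Step 1. Substitute u = sin(x), turning ∫(-6*cos(x)*cos(2*sin(x))) dx into ∫(-6*cos(2*u)) du: now ∫(-6*cos(2*u)) du.
Step 2. Evaluate the standard form: now -3*sin(2*u).
Step 3. Substitute back u = sin(x): now -3*sin(2*sin(x)).
Answer: -3*sin(2*sin(x)).


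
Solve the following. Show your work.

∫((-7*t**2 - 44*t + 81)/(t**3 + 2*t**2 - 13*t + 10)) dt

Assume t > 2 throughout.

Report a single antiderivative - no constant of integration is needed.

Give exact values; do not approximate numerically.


Step 1. Decompose ∫((-7*t**2 - 44*t + 81)/(t**3 + 2*t**2 - 13*t + 10)) dt by partial fractions, (-7*t**2 - 44*t + 81)/(t**3 + 2*t**2 - 13*t + 10) = 3/(t + 5) - 5/(t - 1) - 5/(t - 2): now ∫(-5/(t - 2)) dt + ∫(-5/(t - 1)) dt + ∫(3/(t + 5)) dt.
Step 2. Evaluate the standard form [assuming t > 2]: now -5*log(t - 2) + ∫(-5/(t - 1)) dt + ∫(3/(t + 5)) dt.
Step 3. Evaluate the standard form [assuming t > 1]: now -5*log(t - 2) - 5*log(t - 1) + ∫(3/(t + 5)) dt.
Step 4. Evaluate the standard form [assuming t > -5]: now -5*log(t - 2) - 5*log(t - 1) + 3*log(t + 5).
Answer: -5*log(t - 2) - 5*log(t - 1) + 3*log(t + 5).


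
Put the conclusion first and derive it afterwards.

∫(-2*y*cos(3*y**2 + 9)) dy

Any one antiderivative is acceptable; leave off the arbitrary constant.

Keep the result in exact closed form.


The answer is -sin(3*y**2 + 9)/3.
Step 1. Substitute u = y**2 + 3, turning ∫(-2*y*cos(3*y**2 + 9)) dy into ∫(-cos(3*u)) du: now ∫(-cos(3*u)) du.
Step 2. Evaluate the standard form: now -sin(3*u)/3.
Step 3. Substitute back u = y**2 + 3: now -sin(3*y**2 + 9)/3.
Answer: -sin(3*y**2 + 9)/3.


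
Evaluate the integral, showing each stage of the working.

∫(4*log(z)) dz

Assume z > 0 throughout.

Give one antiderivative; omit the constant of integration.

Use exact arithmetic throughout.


Step 1. Integrate ∫(4*log(z)) dz by parts with u = log(z), dv = (4) dz, so v = 4*z [assuming z > 0]: now 4*z*log(z) + ∫(-4) dz.
Step 2. Evaluate the standard form: now 4*z*log(z) - 4*z.
Answer: 4*z*log(z) - 4*z.


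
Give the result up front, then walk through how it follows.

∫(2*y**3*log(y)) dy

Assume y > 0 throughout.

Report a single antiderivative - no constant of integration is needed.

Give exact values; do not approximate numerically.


The answer is y**4*log(y)/2 - y**4/8.
Step 1. Integrate ∫(2*y**3*log(y)) dy by parts with u = log(y), dv = (2*y**3) dy, so v = y**4/2 [assuming y > 0]: now y**4*log(y)/2 + ∫(-y**3/2) dy.
Step 2. Evaluate the standard form: now y**4*log(y)/2 - y**4/8.
Answer: y**4*log(y)/2 - y**4/8.


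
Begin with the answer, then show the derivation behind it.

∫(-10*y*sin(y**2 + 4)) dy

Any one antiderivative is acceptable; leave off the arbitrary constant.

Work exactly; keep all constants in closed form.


The answer is 5*cos(y**2 + 4).
Step 1. Substitute u = y**2 + 4, turning ∫(-10*y*sin(y**2 + 4)) dy into ∫(-5*sin(u)) du: now ∫(-5*sin(u)) du.
Step 2. Evaluate the standard form: now 5*cos(u).
Step 3. Substitute back u = y**2 + 4: now 5*cos(y**2 + 4).
Answer: 5*cos(y**2 + 4).


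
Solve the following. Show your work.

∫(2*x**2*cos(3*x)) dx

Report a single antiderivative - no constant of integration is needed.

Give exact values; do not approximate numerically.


Step 1. Integrate ∫(2*x**2*cos(3*x)) dx by parts with u = x**2, dv = (2*cos(3*x)) dx, so v = 2*sin(3*x)/3: now 2*x**2*sin(3*x)/3 + ∫(-4*x*sin(3*x)/3) dx.
Step 2. Integrate ∫(-4*x*sin(3*x)/3) dx by parts with u = x, dv = (-4*sin(3*x)/3) dx, so v = 4*cos(3*x)/9: now 2*x**2*sin(3*x)/3 + 4*x*cos(3*x)/9 + ∫(-4*cos(3*x)/9) dx.
Step 3. Evaluate the standard form: now 2*x**2*sin(3*x)/3 + 4*x*cos(3*x)/9 - 4*sin(3*x)/27.
Answer: 2*x**2*sin(3*x)/3 + 4*x*cos(3*x)/9 - 4*sin(3*x)/27.


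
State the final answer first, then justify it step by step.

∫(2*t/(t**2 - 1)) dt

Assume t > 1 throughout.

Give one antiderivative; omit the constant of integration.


The answer is log(t - 1) + log(t + 1).
Step 1. Decompose ∫(2*t/(t**2 - 1)) dt by partial fractions, 2*t/(t**2 - 1) = 1/(t + 1) + 1/(t - 1): now ∫(1/(t - 1)) dt + ∫(1/(t + 1)) dt.
Step 2. Evaluate the standard form [assuming t > -1]: now log(t + 1) + ∫(1/(t - 1)) dt.
Step 3. Evaluate the standard form [assuming t > 1]: now log(t - 1) + log(t + 1).
Answer: log(t - 1) + log(t + 1).


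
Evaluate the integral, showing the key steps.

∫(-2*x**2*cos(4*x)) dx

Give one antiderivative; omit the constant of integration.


Step 1. Integrate ∫(-2*x**2*cos(4*x)) dx by parts with u = x**2, dv = (-2*cos(4*x)) dx, so v = -sin(4*x)/2: now -x**2*sin(4*x)/2 + ∫(x*sin(4*x)) dx.
Step 2. Integrate ∫(x*sin(4*x)) dx by parts with u = x, dv = (sin(4*x)) dx, so v = -cos(4*x)/4: now -x**2*sin(4*x)/2 - x*cos(4*x)/4 + ∫(cos(4*x)/4) dx.
Step 3. Evaluate the standard form: now -x**2*sin(4*x)/2 - x*cos(4*x)/4 + sin(4*x)/16.
Answer: -x**2*sin(4*x)/2 - x*cos(4*x)/4 + sin(4*x)/16.


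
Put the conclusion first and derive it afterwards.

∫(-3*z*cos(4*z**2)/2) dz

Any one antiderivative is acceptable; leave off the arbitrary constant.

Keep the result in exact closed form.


The answer is -3*sin(4*z**2)/16.
Step 1. Substitute u = z**2, turning ∫(-3*z*cos(4*z**2)/2) dz into ∫(-3*cos(4*u)/4) du: now ∫(-3*cos(4*u)/4) du.
Step 2. Evaluate the standard form: now -3*sin(4*u)/16.
Step 3. Substitute back u = z**2: now -3*sin(4*z**2)/16.
Answer: -3*sin(4*z**2)/16.


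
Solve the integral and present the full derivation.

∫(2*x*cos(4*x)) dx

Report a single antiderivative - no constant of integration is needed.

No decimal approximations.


Step 1. Integrate ∫(2*x*cos(4*x)) dx by parts with u = x, dv = (2*cos(4*x)) dx, so v = sin(4*x)/2: now x*sin(4*x)/2 + ∫(-sin(4*x)/2) dx.
Step 2. Evaluate the standard form: now x*sin(4*x)/2 + cos(4*x)/8.
Answer: x*sin(4*x)/2 + cos(4*x)/8.


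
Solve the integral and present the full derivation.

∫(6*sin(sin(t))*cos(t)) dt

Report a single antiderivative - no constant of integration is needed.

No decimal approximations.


Step 1. Substitute u = sin(t), turning ∫(6*sin(sin(t))*cos(t)) dt into ∫(6*sin(u)) du: now ∫(6*sin(u)) du.
Step 2. Evaluate the standard form: now -6*cos(u).
Step 3. Substitute back u = sin(t): now -6*cos(sin(t)).
Answer: -6*cos(sin(t)).


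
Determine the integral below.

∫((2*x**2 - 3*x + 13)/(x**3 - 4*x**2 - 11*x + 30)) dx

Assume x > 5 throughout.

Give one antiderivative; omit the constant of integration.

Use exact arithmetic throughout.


Answer: 2*log(x - 5) - log(x - 2) + log(x + 3).


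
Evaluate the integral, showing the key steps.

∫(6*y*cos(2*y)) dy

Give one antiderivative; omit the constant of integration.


Step 1. Integrate ∫(6*y*cos(2*y)) dy by parts with u = y, dv = (6*cos(2*y)) dy, so v = 3*sin(2*y): now 3*y*sin(2*y) + ∫(-3*sin(2*y)) dy.
Step 2. Evaluate the standard form: now 3*y*sin(2*y) + 3*cos(2*y)/2.
Answer: 3*y*sin(2*y) + 3*cos(2*y)/2.


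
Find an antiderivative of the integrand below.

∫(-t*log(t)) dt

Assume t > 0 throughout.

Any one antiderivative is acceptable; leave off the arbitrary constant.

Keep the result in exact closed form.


Answer: -t**2*log(t)/2 + t**2/4.


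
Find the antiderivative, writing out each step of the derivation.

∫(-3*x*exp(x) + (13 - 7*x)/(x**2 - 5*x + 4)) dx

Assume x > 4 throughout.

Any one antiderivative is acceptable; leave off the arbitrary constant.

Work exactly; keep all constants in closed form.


Step 1. Rewrite: now ∫(-3*x*exp(x)) dx + ∫((13 - 7*x)/(x**2 - 5*x + 4)) dx.
Step 2. Integrate ∫(-3*x*exp(x)) dx by parts with u = x, dv = (-3*exp(x)) dx, so v = -3*exp(x): now -3*x*exp(x) + ∫((13 - 7*x)/(x**2 - 5*x + 4)) dx + ∫(3*exp(x)) dx.
Step 3. Evaluate the standard form: now -3*x*exp(x) + 3*exp(x) + ∫((13 - 7*x)/(x**2 - 5*x + 4)) dx.
Step 4. Decompose ∫((13 - 7*x)/(x**2 - 5*x + 4)) dx by partial fractions, (13 - 7*x)/(x**2 - 5*x + 4) = -2/(x - 1) - 5/(x - 4): now -3*x*exp(x) + 3*exp(x) + ∫(-5/(x - 4)) dx + ∫(-2/(x - 1)) dx.
Step 5. Evaluate the standard form [assuming x > 1]: now -3*x*exp(x) + 3*exp(x) - 2*log(x - 1) + ∫(-5/(x - 4)) dx.
Step 6. Evaluate the standard form [assuming x > 4]: now -3*x*exp(x) + 3*exp(x) - 5*log(x - 4) - 2*log(x - 1).
Answer: -3*x*exp(x) + 3*exp(x) - 5*log(x - 4) - 2*log(x - 1).


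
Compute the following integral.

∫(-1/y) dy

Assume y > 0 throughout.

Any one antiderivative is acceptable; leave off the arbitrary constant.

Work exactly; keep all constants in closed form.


Answer: -log(y).


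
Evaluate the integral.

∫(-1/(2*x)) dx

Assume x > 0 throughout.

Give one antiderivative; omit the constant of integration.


Answer: -log(x)/2.


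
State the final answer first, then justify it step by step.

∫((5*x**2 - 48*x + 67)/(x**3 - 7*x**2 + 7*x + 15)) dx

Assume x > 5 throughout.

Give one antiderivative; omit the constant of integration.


The answer is -4*log(x - 5) + 4*log(x - 3) + 5*log(x + 1).
Step 1. Decompose ∫((5*x**2 - 48*x + 67)/(x**3 - 7*x**2 + 7*x + 15)) dx by partial fractions, (5*x**2 - 48*x + 67)/(x**3 - 7*x**2 + 7*x + 15) = 5/(x + 1) + 4/(x - 3) - 4/(x - 5): now ∫(-4/(x - 5)) dx + ∫(4/(x - 3)) dx + ∫(5/(x + 1)) dx.
Step 2. Evaluate the standard form [assuming x > 3]: now 4*log(x - 3) + ∫(-4/(x - 5)) dx + ∫(5/(x + 1)) dx.
Step 3. Evaluate the standard form [assuming x > -1]: now 4*log(x - 3) + 5*log(x + 1) + ∫(-4/(x - 5)) dx.
Step 4. Evaluate the standard form [assuming x > 5]: now -4*log(x - 5) + 4*log(x - 3) + 5*log(x + 1).
Answer: -4*log(x - 5) + 4*log(x - 3) + 5*log(x + 1).


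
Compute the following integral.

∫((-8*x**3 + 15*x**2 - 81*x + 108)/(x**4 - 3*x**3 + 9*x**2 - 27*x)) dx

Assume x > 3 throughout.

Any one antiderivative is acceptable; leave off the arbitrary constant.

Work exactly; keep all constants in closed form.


Answer: -4*log(x) - 4*log(x - 3) + atan(x/3).
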